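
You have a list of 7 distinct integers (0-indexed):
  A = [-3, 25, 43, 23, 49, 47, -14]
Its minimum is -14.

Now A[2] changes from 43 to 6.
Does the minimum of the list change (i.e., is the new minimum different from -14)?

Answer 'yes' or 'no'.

Old min = -14
Change: A[2] 43 -> 6
Changed element was NOT the min; min changes only if 6 < -14.
New min = -14; changed? no

Answer: no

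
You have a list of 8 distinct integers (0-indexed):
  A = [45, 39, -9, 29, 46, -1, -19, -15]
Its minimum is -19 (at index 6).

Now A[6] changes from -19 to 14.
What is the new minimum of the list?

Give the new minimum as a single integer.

Answer: -15

Derivation:
Old min = -19 (at index 6)
Change: A[6] -19 -> 14
Changed element WAS the min. Need to check: is 14 still <= all others?
  Min of remaining elements: -15
  New min = min(14, -15) = -15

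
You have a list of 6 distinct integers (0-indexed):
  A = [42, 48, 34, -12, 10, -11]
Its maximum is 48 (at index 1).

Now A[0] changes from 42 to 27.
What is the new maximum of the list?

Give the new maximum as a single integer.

Old max = 48 (at index 1)
Change: A[0] 42 -> 27
Changed element was NOT the old max.
  New max = max(old_max, new_val) = max(48, 27) = 48

Answer: 48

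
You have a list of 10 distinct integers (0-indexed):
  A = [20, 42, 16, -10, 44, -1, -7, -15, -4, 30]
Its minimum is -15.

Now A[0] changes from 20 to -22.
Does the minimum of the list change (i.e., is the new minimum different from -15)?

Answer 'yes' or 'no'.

Old min = -15
Change: A[0] 20 -> -22
Changed element was NOT the min; min changes only if -22 < -15.
New min = -22; changed? yes

Answer: yes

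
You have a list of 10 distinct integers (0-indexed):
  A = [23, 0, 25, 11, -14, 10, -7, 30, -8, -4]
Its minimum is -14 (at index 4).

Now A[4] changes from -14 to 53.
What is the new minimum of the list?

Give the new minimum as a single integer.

Old min = -14 (at index 4)
Change: A[4] -14 -> 53
Changed element WAS the min. Need to check: is 53 still <= all others?
  Min of remaining elements: -8
  New min = min(53, -8) = -8

Answer: -8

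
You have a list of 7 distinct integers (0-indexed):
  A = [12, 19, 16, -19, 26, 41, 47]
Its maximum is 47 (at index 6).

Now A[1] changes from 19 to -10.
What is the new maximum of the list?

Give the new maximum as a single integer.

Old max = 47 (at index 6)
Change: A[1] 19 -> -10
Changed element was NOT the old max.
  New max = max(old_max, new_val) = max(47, -10) = 47

Answer: 47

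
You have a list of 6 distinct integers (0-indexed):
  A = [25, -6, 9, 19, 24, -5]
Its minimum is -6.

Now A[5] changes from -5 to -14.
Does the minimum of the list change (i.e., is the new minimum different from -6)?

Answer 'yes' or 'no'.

Answer: yes

Derivation:
Old min = -6
Change: A[5] -5 -> -14
Changed element was NOT the min; min changes only if -14 < -6.
New min = -14; changed? yes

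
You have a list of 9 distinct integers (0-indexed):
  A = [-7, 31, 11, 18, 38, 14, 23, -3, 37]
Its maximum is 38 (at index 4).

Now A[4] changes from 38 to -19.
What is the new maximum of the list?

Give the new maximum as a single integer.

Old max = 38 (at index 4)
Change: A[4] 38 -> -19
Changed element WAS the max -> may need rescan.
  Max of remaining elements: 37
  New max = max(-19, 37) = 37

Answer: 37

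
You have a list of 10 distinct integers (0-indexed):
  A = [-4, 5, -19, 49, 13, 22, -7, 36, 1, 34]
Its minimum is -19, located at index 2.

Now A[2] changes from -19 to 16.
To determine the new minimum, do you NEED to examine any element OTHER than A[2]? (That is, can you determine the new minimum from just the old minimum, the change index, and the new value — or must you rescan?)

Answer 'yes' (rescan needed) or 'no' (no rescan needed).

Old min = -19 at index 2
Change at index 2: -19 -> 16
Index 2 WAS the min and new value 16 > old min -19. Must rescan other elements to find the new min.
Needs rescan: yes

Answer: yes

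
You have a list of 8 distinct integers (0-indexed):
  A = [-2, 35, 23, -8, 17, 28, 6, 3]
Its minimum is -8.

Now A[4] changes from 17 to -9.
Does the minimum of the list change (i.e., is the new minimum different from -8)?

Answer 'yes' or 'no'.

Old min = -8
Change: A[4] 17 -> -9
Changed element was NOT the min; min changes only if -9 < -8.
New min = -9; changed? yes

Answer: yes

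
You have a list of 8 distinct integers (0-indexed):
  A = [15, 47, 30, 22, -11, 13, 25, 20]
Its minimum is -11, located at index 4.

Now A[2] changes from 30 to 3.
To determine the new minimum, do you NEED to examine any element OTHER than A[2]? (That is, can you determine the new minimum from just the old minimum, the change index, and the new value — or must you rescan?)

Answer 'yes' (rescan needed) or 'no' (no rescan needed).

Old min = -11 at index 4
Change at index 2: 30 -> 3
Index 2 was NOT the min. New min = min(-11, 3). No rescan of other elements needed.
Needs rescan: no

Answer: no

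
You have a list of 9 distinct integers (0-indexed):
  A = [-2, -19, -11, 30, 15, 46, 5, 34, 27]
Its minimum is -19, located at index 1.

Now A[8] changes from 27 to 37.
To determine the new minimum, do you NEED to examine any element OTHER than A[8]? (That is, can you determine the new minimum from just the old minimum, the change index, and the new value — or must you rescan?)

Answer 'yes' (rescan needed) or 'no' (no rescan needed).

Answer: no

Derivation:
Old min = -19 at index 1
Change at index 8: 27 -> 37
Index 8 was NOT the min. New min = min(-19, 37). No rescan of other elements needed.
Needs rescan: no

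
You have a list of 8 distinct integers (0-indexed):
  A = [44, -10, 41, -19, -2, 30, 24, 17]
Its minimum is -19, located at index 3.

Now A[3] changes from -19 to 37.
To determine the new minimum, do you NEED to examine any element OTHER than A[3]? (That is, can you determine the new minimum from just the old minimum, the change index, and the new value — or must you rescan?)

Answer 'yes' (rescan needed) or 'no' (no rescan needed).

Old min = -19 at index 3
Change at index 3: -19 -> 37
Index 3 WAS the min and new value 37 > old min -19. Must rescan other elements to find the new min.
Needs rescan: yes

Answer: yes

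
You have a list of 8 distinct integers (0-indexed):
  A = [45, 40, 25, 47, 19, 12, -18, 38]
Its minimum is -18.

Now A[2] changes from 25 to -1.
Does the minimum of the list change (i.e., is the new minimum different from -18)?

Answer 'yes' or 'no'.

Answer: no

Derivation:
Old min = -18
Change: A[2] 25 -> -1
Changed element was NOT the min; min changes only if -1 < -18.
New min = -18; changed? no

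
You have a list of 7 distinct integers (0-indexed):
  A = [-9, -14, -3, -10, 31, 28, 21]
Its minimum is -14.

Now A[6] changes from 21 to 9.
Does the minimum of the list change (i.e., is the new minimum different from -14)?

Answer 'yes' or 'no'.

Answer: no

Derivation:
Old min = -14
Change: A[6] 21 -> 9
Changed element was NOT the min; min changes only if 9 < -14.
New min = -14; changed? no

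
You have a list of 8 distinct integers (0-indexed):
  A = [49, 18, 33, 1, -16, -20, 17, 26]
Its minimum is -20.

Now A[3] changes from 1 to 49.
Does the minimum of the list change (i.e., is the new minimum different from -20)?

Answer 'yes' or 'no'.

Old min = -20
Change: A[3] 1 -> 49
Changed element was NOT the min; min changes only if 49 < -20.
New min = -20; changed? no

Answer: no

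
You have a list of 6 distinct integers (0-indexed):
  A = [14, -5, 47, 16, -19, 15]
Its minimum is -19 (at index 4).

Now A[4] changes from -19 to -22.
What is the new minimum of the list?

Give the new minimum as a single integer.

Old min = -19 (at index 4)
Change: A[4] -19 -> -22
Changed element WAS the min. Need to check: is -22 still <= all others?
  Min of remaining elements: -5
  New min = min(-22, -5) = -22

Answer: -22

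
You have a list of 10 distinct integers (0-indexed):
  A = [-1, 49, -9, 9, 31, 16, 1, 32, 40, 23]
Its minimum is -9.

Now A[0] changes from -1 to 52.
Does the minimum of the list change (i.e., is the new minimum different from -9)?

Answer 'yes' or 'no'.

Answer: no

Derivation:
Old min = -9
Change: A[0] -1 -> 52
Changed element was NOT the min; min changes only if 52 < -9.
New min = -9; changed? no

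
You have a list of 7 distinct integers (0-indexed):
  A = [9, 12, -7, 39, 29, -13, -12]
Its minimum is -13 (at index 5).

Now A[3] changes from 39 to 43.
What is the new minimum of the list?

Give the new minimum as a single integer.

Answer: -13

Derivation:
Old min = -13 (at index 5)
Change: A[3] 39 -> 43
Changed element was NOT the old min.
  New min = min(old_min, new_val) = min(-13, 43) = -13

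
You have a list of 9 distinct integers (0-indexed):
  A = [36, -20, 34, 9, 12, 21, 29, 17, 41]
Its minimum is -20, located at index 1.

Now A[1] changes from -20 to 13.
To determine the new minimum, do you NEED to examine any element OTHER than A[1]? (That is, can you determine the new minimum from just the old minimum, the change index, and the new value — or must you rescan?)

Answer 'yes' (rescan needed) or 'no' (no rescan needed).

Old min = -20 at index 1
Change at index 1: -20 -> 13
Index 1 WAS the min and new value 13 > old min -20. Must rescan other elements to find the new min.
Needs rescan: yes

Answer: yes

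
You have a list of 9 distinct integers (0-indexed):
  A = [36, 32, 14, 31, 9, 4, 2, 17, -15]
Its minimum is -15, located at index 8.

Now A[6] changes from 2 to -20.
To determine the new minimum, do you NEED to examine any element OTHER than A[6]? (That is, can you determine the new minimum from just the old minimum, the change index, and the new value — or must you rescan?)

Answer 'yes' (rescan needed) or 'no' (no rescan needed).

Answer: no

Derivation:
Old min = -15 at index 8
Change at index 6: 2 -> -20
Index 6 was NOT the min. New min = min(-15, -20). No rescan of other elements needed.
Needs rescan: no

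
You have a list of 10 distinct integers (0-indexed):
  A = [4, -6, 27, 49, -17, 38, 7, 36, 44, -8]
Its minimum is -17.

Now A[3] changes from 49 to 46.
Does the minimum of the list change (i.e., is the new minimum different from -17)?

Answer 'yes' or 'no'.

Old min = -17
Change: A[3] 49 -> 46
Changed element was NOT the min; min changes only if 46 < -17.
New min = -17; changed? no

Answer: no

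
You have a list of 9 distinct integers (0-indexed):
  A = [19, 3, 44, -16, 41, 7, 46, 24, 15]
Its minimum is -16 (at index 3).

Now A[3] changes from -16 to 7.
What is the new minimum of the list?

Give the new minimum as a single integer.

Old min = -16 (at index 3)
Change: A[3] -16 -> 7
Changed element WAS the min. Need to check: is 7 still <= all others?
  Min of remaining elements: 3
  New min = min(7, 3) = 3

Answer: 3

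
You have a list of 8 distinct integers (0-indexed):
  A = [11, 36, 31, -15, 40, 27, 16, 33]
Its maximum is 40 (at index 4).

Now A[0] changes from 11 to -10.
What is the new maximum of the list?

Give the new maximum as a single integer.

Answer: 40

Derivation:
Old max = 40 (at index 4)
Change: A[0] 11 -> -10
Changed element was NOT the old max.
  New max = max(old_max, new_val) = max(40, -10) = 40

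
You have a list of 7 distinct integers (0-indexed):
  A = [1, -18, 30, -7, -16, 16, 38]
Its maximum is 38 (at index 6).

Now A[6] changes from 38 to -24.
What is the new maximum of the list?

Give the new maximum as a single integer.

Answer: 30

Derivation:
Old max = 38 (at index 6)
Change: A[6] 38 -> -24
Changed element WAS the max -> may need rescan.
  Max of remaining elements: 30
  New max = max(-24, 30) = 30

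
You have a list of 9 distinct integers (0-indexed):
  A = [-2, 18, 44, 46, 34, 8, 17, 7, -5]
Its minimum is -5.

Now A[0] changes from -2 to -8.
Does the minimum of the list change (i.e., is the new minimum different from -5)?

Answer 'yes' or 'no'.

Answer: yes

Derivation:
Old min = -5
Change: A[0] -2 -> -8
Changed element was NOT the min; min changes only if -8 < -5.
New min = -8; changed? yes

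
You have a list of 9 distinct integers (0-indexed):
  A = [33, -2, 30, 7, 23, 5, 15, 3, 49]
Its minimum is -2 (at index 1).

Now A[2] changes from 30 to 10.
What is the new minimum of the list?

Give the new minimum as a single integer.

Answer: -2

Derivation:
Old min = -2 (at index 1)
Change: A[2] 30 -> 10
Changed element was NOT the old min.
  New min = min(old_min, new_val) = min(-2, 10) = -2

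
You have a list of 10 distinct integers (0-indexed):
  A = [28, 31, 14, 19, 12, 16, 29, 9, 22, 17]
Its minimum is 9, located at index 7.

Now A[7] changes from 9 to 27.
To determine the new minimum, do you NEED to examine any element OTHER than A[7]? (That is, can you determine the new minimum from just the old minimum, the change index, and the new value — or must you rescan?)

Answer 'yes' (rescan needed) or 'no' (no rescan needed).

Old min = 9 at index 7
Change at index 7: 9 -> 27
Index 7 WAS the min and new value 27 > old min 9. Must rescan other elements to find the new min.
Needs rescan: yes

Answer: yes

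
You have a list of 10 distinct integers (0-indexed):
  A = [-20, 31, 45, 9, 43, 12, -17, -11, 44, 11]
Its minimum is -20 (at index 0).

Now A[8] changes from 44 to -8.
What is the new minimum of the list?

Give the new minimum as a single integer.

Answer: -20

Derivation:
Old min = -20 (at index 0)
Change: A[8] 44 -> -8
Changed element was NOT the old min.
  New min = min(old_min, new_val) = min(-20, -8) = -20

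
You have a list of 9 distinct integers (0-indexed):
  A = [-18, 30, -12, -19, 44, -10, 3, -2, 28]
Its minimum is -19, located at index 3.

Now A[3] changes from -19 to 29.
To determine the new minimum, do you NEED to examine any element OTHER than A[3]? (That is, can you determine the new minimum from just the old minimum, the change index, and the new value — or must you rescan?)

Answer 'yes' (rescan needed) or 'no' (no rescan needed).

Old min = -19 at index 3
Change at index 3: -19 -> 29
Index 3 WAS the min and new value 29 > old min -19. Must rescan other elements to find the new min.
Needs rescan: yes

Answer: yes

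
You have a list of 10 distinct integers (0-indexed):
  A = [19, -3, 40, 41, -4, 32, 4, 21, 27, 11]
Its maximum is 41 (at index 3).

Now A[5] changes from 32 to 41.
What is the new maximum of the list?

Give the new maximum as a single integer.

Answer: 41

Derivation:
Old max = 41 (at index 3)
Change: A[5] 32 -> 41
Changed element was NOT the old max.
  New max = max(old_max, new_val) = max(41, 41) = 41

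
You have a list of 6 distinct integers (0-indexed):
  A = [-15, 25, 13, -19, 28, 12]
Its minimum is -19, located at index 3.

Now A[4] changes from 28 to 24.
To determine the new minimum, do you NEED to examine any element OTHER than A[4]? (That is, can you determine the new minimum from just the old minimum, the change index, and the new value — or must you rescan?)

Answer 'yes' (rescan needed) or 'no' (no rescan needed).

Old min = -19 at index 3
Change at index 4: 28 -> 24
Index 4 was NOT the min. New min = min(-19, 24). No rescan of other elements needed.
Needs rescan: no

Answer: no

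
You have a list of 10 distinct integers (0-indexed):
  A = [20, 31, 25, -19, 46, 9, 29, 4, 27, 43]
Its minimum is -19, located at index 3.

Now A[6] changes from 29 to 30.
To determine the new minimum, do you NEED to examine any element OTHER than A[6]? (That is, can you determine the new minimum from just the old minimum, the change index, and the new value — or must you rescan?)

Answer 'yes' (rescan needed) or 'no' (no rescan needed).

Old min = -19 at index 3
Change at index 6: 29 -> 30
Index 6 was NOT the min. New min = min(-19, 30). No rescan of other elements needed.
Needs rescan: no

Answer: no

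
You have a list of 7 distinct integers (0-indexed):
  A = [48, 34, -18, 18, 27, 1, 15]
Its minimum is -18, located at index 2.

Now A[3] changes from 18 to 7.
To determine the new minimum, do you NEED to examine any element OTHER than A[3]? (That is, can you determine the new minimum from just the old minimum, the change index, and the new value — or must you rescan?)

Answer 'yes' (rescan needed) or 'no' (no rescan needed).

Old min = -18 at index 2
Change at index 3: 18 -> 7
Index 3 was NOT the min. New min = min(-18, 7). No rescan of other elements needed.
Needs rescan: no

Answer: no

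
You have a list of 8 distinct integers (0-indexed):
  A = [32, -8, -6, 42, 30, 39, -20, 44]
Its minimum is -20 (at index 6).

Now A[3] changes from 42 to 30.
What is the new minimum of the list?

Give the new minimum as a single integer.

Old min = -20 (at index 6)
Change: A[3] 42 -> 30
Changed element was NOT the old min.
  New min = min(old_min, new_val) = min(-20, 30) = -20

Answer: -20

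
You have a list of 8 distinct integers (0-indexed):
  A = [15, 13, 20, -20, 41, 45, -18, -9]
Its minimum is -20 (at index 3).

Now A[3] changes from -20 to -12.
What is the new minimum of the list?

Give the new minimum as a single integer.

Old min = -20 (at index 3)
Change: A[3] -20 -> -12
Changed element WAS the min. Need to check: is -12 still <= all others?
  Min of remaining elements: -18
  New min = min(-12, -18) = -18

Answer: -18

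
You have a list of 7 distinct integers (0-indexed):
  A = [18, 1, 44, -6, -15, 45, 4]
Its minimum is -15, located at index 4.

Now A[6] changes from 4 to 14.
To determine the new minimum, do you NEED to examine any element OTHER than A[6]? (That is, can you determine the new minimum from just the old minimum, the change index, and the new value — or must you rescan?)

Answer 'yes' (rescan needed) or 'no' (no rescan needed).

Old min = -15 at index 4
Change at index 6: 4 -> 14
Index 6 was NOT the min. New min = min(-15, 14). No rescan of other elements needed.
Needs rescan: no

Answer: no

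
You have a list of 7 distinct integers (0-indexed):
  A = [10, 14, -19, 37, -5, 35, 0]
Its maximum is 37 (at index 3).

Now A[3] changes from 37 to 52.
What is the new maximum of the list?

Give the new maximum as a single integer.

Old max = 37 (at index 3)
Change: A[3] 37 -> 52
Changed element WAS the max -> may need rescan.
  Max of remaining elements: 35
  New max = max(52, 35) = 52

Answer: 52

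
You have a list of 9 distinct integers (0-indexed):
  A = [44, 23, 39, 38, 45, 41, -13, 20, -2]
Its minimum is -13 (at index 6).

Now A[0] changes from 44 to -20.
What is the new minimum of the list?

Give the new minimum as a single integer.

Answer: -20

Derivation:
Old min = -13 (at index 6)
Change: A[0] 44 -> -20
Changed element was NOT the old min.
  New min = min(old_min, new_val) = min(-13, -20) = -20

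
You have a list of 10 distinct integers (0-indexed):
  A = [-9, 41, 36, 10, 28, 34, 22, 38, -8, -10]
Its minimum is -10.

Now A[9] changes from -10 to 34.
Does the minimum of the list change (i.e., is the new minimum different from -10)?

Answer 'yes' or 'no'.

Old min = -10
Change: A[9] -10 -> 34
Changed element was the min; new min must be rechecked.
New min = -9; changed? yes

Answer: yes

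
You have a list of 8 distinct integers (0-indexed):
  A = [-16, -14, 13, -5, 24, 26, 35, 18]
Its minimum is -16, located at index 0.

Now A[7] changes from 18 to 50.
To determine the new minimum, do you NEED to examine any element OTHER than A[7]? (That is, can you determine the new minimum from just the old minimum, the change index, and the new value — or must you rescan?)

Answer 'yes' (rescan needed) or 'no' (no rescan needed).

Old min = -16 at index 0
Change at index 7: 18 -> 50
Index 7 was NOT the min. New min = min(-16, 50). No rescan of other elements needed.
Needs rescan: no

Answer: no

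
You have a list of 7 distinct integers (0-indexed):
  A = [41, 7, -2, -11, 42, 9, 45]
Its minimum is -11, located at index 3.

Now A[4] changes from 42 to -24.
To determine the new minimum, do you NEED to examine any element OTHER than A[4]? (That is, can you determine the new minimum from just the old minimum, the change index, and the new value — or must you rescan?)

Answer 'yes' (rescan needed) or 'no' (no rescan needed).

Answer: no

Derivation:
Old min = -11 at index 3
Change at index 4: 42 -> -24
Index 4 was NOT the min. New min = min(-11, -24). No rescan of other elements needed.
Needs rescan: no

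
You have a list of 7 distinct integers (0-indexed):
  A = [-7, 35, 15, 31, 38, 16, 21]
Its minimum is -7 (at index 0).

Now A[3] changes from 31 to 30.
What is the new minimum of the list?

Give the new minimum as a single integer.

Answer: -7

Derivation:
Old min = -7 (at index 0)
Change: A[3] 31 -> 30
Changed element was NOT the old min.
  New min = min(old_min, new_val) = min(-7, 30) = -7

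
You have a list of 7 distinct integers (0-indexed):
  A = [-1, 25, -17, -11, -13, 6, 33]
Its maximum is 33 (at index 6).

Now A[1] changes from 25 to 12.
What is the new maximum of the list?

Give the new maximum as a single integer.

Answer: 33

Derivation:
Old max = 33 (at index 6)
Change: A[1] 25 -> 12
Changed element was NOT the old max.
  New max = max(old_max, new_val) = max(33, 12) = 33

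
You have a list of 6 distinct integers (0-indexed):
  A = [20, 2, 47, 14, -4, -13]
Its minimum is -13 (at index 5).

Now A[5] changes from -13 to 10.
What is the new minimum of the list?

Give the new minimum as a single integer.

Answer: -4

Derivation:
Old min = -13 (at index 5)
Change: A[5] -13 -> 10
Changed element WAS the min. Need to check: is 10 still <= all others?
  Min of remaining elements: -4
  New min = min(10, -4) = -4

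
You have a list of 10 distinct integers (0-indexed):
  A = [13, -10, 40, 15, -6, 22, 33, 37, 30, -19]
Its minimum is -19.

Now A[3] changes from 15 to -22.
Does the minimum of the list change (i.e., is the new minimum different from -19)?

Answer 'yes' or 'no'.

Old min = -19
Change: A[3] 15 -> -22
Changed element was NOT the min; min changes only if -22 < -19.
New min = -22; changed? yes

Answer: yes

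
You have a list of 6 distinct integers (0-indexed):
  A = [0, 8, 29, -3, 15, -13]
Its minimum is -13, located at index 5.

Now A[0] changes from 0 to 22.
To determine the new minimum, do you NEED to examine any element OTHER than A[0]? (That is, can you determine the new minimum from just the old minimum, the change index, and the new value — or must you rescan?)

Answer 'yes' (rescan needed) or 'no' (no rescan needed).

Answer: no

Derivation:
Old min = -13 at index 5
Change at index 0: 0 -> 22
Index 0 was NOT the min. New min = min(-13, 22). No rescan of other elements needed.
Needs rescan: no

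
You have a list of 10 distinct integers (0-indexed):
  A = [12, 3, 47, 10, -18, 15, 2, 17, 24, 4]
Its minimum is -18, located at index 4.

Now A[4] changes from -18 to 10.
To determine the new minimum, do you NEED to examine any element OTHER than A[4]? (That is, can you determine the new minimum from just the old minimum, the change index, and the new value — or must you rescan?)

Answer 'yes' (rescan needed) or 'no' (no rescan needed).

Old min = -18 at index 4
Change at index 4: -18 -> 10
Index 4 WAS the min and new value 10 > old min -18. Must rescan other elements to find the new min.
Needs rescan: yes

Answer: yes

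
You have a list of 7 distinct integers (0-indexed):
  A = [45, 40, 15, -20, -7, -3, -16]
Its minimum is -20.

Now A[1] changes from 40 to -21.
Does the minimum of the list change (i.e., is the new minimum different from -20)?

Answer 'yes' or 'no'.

Answer: yes

Derivation:
Old min = -20
Change: A[1] 40 -> -21
Changed element was NOT the min; min changes only if -21 < -20.
New min = -21; changed? yes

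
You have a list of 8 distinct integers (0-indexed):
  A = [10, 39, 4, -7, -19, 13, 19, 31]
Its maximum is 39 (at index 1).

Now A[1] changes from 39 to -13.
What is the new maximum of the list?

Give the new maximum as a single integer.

Answer: 31

Derivation:
Old max = 39 (at index 1)
Change: A[1] 39 -> -13
Changed element WAS the max -> may need rescan.
  Max of remaining elements: 31
  New max = max(-13, 31) = 31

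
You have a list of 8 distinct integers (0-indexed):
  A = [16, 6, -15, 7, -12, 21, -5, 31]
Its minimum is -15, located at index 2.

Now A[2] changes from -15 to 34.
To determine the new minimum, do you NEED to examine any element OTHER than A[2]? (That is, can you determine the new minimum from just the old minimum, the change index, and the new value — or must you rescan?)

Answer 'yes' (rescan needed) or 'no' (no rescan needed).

Answer: yes

Derivation:
Old min = -15 at index 2
Change at index 2: -15 -> 34
Index 2 WAS the min and new value 34 > old min -15. Must rescan other elements to find the new min.
Needs rescan: yes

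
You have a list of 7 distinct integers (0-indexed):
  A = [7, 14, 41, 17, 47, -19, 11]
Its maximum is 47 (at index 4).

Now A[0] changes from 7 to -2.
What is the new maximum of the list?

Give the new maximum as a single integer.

Answer: 47

Derivation:
Old max = 47 (at index 4)
Change: A[0] 7 -> -2
Changed element was NOT the old max.
  New max = max(old_max, new_val) = max(47, -2) = 47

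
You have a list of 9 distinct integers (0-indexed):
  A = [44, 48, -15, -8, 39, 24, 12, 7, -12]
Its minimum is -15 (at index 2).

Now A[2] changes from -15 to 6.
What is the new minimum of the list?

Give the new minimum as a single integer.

Answer: -12

Derivation:
Old min = -15 (at index 2)
Change: A[2] -15 -> 6
Changed element WAS the min. Need to check: is 6 still <= all others?
  Min of remaining elements: -12
  New min = min(6, -12) = -12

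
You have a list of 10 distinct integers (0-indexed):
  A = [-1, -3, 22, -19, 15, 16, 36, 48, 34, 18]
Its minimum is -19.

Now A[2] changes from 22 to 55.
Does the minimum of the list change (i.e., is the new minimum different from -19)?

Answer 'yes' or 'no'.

Answer: no

Derivation:
Old min = -19
Change: A[2] 22 -> 55
Changed element was NOT the min; min changes only if 55 < -19.
New min = -19; changed? no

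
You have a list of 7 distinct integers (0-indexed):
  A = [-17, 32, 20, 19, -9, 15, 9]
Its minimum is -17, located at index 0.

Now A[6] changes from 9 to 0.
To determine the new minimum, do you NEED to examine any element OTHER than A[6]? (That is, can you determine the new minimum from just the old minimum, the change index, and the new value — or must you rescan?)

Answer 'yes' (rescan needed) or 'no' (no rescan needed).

Old min = -17 at index 0
Change at index 6: 9 -> 0
Index 6 was NOT the min. New min = min(-17, 0). No rescan of other elements needed.
Needs rescan: no

Answer: no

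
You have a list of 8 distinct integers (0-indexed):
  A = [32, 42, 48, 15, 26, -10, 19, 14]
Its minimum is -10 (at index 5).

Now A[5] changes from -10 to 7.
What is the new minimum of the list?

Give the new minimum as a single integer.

Answer: 7

Derivation:
Old min = -10 (at index 5)
Change: A[5] -10 -> 7
Changed element WAS the min. Need to check: is 7 still <= all others?
  Min of remaining elements: 14
  New min = min(7, 14) = 7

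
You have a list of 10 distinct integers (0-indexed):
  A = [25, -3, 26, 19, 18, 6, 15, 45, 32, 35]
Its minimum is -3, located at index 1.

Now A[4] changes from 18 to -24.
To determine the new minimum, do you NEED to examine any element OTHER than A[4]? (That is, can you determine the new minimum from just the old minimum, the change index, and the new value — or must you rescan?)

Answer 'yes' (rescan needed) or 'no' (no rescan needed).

Old min = -3 at index 1
Change at index 4: 18 -> -24
Index 4 was NOT the min. New min = min(-3, -24). No rescan of other elements needed.
Needs rescan: no

Answer: no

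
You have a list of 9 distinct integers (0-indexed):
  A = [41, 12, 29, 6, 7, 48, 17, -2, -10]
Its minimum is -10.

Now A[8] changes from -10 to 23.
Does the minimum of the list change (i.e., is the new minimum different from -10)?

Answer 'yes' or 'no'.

Answer: yes

Derivation:
Old min = -10
Change: A[8] -10 -> 23
Changed element was the min; new min must be rechecked.
New min = -2; changed? yes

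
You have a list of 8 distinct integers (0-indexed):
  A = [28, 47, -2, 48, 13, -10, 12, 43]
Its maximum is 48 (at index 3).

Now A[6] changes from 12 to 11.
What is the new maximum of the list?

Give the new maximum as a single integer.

Old max = 48 (at index 3)
Change: A[6] 12 -> 11
Changed element was NOT the old max.
  New max = max(old_max, new_val) = max(48, 11) = 48

Answer: 48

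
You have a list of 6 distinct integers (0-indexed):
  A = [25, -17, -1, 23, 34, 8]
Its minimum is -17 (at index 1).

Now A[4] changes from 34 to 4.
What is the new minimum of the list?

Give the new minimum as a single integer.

Answer: -17

Derivation:
Old min = -17 (at index 1)
Change: A[4] 34 -> 4
Changed element was NOT the old min.
  New min = min(old_min, new_val) = min(-17, 4) = -17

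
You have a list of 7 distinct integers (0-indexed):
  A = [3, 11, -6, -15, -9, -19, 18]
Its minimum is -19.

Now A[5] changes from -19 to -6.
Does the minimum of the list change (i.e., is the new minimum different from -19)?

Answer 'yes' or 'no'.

Old min = -19
Change: A[5] -19 -> -6
Changed element was the min; new min must be rechecked.
New min = -15; changed? yes

Answer: yes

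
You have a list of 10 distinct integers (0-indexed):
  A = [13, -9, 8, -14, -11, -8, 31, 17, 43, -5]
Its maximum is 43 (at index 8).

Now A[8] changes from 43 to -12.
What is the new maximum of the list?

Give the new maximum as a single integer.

Old max = 43 (at index 8)
Change: A[8] 43 -> -12
Changed element WAS the max -> may need rescan.
  Max of remaining elements: 31
  New max = max(-12, 31) = 31

Answer: 31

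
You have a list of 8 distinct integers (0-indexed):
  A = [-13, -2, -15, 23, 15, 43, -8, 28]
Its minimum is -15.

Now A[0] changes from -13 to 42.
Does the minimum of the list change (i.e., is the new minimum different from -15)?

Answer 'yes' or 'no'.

Old min = -15
Change: A[0] -13 -> 42
Changed element was NOT the min; min changes only if 42 < -15.
New min = -15; changed? no

Answer: no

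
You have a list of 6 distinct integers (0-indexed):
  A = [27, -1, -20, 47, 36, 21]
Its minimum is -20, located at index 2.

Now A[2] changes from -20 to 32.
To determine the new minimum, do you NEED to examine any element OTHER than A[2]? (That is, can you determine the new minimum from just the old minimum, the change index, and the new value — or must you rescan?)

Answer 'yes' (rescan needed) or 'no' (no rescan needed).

Answer: yes

Derivation:
Old min = -20 at index 2
Change at index 2: -20 -> 32
Index 2 WAS the min and new value 32 > old min -20. Must rescan other elements to find the new min.
Needs rescan: yes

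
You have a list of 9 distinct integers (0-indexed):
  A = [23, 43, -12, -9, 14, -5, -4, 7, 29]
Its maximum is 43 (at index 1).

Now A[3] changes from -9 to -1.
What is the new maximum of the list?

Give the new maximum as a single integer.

Old max = 43 (at index 1)
Change: A[3] -9 -> -1
Changed element was NOT the old max.
  New max = max(old_max, new_val) = max(43, -1) = 43

Answer: 43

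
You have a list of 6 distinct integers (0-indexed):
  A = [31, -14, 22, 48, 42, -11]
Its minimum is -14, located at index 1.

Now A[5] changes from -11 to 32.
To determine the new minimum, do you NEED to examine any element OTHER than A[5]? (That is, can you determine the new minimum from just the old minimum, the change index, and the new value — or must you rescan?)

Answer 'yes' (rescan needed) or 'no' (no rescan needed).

Old min = -14 at index 1
Change at index 5: -11 -> 32
Index 5 was NOT the min. New min = min(-14, 32). No rescan of other elements needed.
Needs rescan: no

Answer: no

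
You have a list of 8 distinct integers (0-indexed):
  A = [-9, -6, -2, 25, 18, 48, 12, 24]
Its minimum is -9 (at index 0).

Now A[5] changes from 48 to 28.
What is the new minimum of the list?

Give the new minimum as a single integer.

Old min = -9 (at index 0)
Change: A[5] 48 -> 28
Changed element was NOT the old min.
  New min = min(old_min, new_val) = min(-9, 28) = -9

Answer: -9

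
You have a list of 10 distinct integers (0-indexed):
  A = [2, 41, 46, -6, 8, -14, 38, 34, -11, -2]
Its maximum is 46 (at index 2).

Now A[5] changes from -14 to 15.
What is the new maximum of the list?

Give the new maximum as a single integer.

Answer: 46

Derivation:
Old max = 46 (at index 2)
Change: A[5] -14 -> 15
Changed element was NOT the old max.
  New max = max(old_max, new_val) = max(46, 15) = 46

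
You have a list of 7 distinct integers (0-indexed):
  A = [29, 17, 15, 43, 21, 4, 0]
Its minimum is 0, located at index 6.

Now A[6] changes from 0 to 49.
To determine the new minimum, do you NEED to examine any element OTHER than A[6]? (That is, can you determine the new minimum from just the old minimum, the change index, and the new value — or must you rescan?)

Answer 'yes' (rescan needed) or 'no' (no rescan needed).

Answer: yes

Derivation:
Old min = 0 at index 6
Change at index 6: 0 -> 49
Index 6 WAS the min and new value 49 > old min 0. Must rescan other elements to find the new min.
Needs rescan: yes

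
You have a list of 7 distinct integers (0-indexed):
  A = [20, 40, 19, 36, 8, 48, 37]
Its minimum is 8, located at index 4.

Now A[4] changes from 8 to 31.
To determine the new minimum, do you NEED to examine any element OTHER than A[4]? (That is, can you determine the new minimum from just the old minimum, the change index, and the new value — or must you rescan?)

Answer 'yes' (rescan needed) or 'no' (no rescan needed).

Old min = 8 at index 4
Change at index 4: 8 -> 31
Index 4 WAS the min and new value 31 > old min 8. Must rescan other elements to find the new min.
Needs rescan: yes

Answer: yes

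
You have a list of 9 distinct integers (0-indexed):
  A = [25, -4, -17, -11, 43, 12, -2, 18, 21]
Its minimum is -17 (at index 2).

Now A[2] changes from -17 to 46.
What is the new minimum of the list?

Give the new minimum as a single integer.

Answer: -11

Derivation:
Old min = -17 (at index 2)
Change: A[2] -17 -> 46
Changed element WAS the min. Need to check: is 46 still <= all others?
  Min of remaining elements: -11
  New min = min(46, -11) = -11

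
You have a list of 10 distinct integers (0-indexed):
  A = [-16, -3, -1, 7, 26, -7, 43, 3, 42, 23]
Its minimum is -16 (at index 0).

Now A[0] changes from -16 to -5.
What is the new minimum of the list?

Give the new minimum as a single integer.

Answer: -7

Derivation:
Old min = -16 (at index 0)
Change: A[0] -16 -> -5
Changed element WAS the min. Need to check: is -5 still <= all others?
  Min of remaining elements: -7
  New min = min(-5, -7) = -7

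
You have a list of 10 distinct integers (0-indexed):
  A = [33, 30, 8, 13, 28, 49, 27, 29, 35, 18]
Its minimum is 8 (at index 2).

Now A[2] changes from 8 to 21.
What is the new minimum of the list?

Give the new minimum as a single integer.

Old min = 8 (at index 2)
Change: A[2] 8 -> 21
Changed element WAS the min. Need to check: is 21 still <= all others?
  Min of remaining elements: 13
  New min = min(21, 13) = 13

Answer: 13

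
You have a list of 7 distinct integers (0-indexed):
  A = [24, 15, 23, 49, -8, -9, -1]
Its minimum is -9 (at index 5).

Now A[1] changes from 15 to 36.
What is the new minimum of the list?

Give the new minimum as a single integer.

Answer: -9

Derivation:
Old min = -9 (at index 5)
Change: A[1] 15 -> 36
Changed element was NOT the old min.
  New min = min(old_min, new_val) = min(-9, 36) = -9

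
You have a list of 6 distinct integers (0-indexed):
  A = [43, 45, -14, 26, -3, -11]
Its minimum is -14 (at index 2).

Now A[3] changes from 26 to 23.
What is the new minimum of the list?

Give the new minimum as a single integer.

Answer: -14

Derivation:
Old min = -14 (at index 2)
Change: A[3] 26 -> 23
Changed element was NOT the old min.
  New min = min(old_min, new_val) = min(-14, 23) = -14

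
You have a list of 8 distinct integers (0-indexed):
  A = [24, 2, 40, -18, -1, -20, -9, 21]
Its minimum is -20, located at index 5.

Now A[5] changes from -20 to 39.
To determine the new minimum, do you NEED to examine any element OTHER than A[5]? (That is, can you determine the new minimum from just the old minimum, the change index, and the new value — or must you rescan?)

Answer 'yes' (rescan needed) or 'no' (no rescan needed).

Old min = -20 at index 5
Change at index 5: -20 -> 39
Index 5 WAS the min and new value 39 > old min -20. Must rescan other elements to find the new min.
Needs rescan: yes

Answer: yes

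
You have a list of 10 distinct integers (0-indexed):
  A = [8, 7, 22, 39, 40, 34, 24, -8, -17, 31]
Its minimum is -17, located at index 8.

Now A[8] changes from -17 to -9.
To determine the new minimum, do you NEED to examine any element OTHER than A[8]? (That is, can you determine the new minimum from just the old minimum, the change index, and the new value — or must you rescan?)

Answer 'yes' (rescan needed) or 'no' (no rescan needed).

Answer: yes

Derivation:
Old min = -17 at index 8
Change at index 8: -17 -> -9
Index 8 WAS the min and new value -9 > old min -17. Must rescan other elements to find the new min.
Needs rescan: yes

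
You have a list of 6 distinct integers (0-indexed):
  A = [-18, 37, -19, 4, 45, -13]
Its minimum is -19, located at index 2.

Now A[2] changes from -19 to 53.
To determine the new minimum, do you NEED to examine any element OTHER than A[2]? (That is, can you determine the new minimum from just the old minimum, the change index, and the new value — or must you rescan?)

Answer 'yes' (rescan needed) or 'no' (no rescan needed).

Answer: yes

Derivation:
Old min = -19 at index 2
Change at index 2: -19 -> 53
Index 2 WAS the min and new value 53 > old min -19. Must rescan other elements to find the new min.
Needs rescan: yes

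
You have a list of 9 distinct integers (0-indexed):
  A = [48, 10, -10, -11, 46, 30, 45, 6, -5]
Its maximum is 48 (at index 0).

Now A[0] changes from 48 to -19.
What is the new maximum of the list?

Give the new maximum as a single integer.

Answer: 46

Derivation:
Old max = 48 (at index 0)
Change: A[0] 48 -> -19
Changed element WAS the max -> may need rescan.
  Max of remaining elements: 46
  New max = max(-19, 46) = 46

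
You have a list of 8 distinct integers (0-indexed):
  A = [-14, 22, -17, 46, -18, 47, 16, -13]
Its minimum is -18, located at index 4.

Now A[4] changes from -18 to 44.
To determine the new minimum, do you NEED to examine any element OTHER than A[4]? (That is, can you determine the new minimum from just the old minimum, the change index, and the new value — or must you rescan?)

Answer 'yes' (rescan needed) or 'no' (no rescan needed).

Old min = -18 at index 4
Change at index 4: -18 -> 44
Index 4 WAS the min and new value 44 > old min -18. Must rescan other elements to find the new min.
Needs rescan: yes

Answer: yes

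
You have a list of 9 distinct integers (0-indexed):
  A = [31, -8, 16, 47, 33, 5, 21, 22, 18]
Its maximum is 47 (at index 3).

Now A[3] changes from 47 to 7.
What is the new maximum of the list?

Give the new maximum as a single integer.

Old max = 47 (at index 3)
Change: A[3] 47 -> 7
Changed element WAS the max -> may need rescan.
  Max of remaining elements: 33
  New max = max(7, 33) = 33

Answer: 33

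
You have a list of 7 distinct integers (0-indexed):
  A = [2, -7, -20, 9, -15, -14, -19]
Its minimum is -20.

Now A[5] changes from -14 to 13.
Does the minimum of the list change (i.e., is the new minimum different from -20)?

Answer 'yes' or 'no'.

Old min = -20
Change: A[5] -14 -> 13
Changed element was NOT the min; min changes only if 13 < -20.
New min = -20; changed? no

Answer: no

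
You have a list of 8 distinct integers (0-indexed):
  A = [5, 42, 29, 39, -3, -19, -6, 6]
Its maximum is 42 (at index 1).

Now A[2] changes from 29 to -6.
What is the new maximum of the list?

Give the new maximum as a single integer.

Answer: 42

Derivation:
Old max = 42 (at index 1)
Change: A[2] 29 -> -6
Changed element was NOT the old max.
  New max = max(old_max, new_val) = max(42, -6) = 42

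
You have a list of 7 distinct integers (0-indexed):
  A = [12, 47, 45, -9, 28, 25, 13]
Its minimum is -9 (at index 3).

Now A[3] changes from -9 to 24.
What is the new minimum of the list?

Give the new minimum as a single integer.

Answer: 12

Derivation:
Old min = -9 (at index 3)
Change: A[3] -9 -> 24
Changed element WAS the min. Need to check: is 24 still <= all others?
  Min of remaining elements: 12
  New min = min(24, 12) = 12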